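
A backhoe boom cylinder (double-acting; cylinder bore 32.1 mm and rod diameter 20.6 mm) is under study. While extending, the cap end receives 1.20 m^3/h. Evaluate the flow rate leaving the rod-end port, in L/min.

Q_out ≈ 11.8 L/min

Cap-side area A_cap = π/4 × (32.1 mm)² = 809.3 mm^2
Rod-side annular area A_ann = π/4 × (32.1² − 20.6²) = 476.0 mm^2
Piston speed v = Q_in/A_cap; rod-end outflow Q_out = v × A_ann = Q_in × A_ann/A_cap.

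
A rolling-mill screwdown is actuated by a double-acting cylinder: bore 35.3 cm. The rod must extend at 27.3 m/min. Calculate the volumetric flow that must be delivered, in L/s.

Q ≈ 44.5 L/s

Cap-side area A_cap = π/4 × (35.3 cm)² = 978.7 cm^2
Q = A × v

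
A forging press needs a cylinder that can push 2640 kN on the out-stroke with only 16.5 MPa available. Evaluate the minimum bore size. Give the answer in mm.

Extension force acts on the full piston face: F = P × (π/4)D².
D = √(4F / (πP)) = √(4 × 2640 kN / (π × 16.5 MPa))

D ≈ 451 mm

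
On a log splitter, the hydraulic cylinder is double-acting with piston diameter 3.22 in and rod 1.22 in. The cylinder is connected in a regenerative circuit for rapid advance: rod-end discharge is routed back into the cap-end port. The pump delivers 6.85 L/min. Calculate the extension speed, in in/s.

In regeneration the rod-end outflow joins the pump flow into the cap end, so the net volume the pump must supply per unit advance equals the rod cross-section area.
Rod cross-section A_rod = π/4 × (1.22 in)² = 1.169 in^2
v = Q_pump / A_rod

v ≈ 5.96 in/s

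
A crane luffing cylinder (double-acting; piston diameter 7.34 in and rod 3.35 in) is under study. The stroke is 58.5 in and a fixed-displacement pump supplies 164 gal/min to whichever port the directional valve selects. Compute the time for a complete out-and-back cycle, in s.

Cap-side area A_cap = π/4 × (7.34 in)² = 42.31 in^2
Rod-side annular area A_ann = π/4 × (7.34² − 3.35²) = 33.50 in^2
t_ext = A_cap·L/Q = 3.920 s
t_ret = A_ann·L/Q = 3.104 s
t_cycle = t_ext + t_ret

t ≈ 7.02 s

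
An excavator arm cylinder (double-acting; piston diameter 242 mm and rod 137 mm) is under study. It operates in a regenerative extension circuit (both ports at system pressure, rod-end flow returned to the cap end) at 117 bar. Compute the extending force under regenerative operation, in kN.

F ≈ 172 kN

With equal pressure on both faces, forces on the annular region cancel; the net push is pressure × rod cross-section.
Rod cross-section A_rod = π/4 × (137 mm)² = 14740 mm^2
F = P × A_rod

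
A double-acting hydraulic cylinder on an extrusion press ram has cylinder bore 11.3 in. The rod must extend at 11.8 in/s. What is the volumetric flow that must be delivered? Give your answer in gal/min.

Q ≈ 307 gal/min

Cap-side area A_cap = π/4 × (11.3 in)² = 100.3 in^2
Q = A × v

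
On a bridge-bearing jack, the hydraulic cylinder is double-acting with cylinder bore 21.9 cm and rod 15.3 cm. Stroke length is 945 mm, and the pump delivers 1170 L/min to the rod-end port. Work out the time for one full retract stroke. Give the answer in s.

Rod-side annular area A_ann = π/4 × (21.9² − 15.3²) = 192.8 cm^2
Swept volume V = A × L; t = V / Q = A·L / Q

t ≈ 0.934 s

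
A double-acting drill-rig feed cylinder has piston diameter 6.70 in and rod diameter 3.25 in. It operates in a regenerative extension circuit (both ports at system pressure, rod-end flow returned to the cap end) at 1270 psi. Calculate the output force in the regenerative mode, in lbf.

F ≈ 10500 lbf

With equal pressure on both faces, forces on the annular region cancel; the net push is pressure × rod cross-section.
Rod cross-section A_rod = π/4 × (3.25 in)² = 8.296 in^2
F = P × A_rod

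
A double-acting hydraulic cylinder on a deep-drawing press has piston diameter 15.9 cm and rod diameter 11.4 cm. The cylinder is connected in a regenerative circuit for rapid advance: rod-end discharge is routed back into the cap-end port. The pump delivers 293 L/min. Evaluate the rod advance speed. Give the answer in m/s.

v ≈ 0.478 m/s

In regeneration the rod-end outflow joins the pump flow into the cap end, so the net volume the pump must supply per unit advance equals the rod cross-section area.
Rod cross-section A_rod = π/4 × (11.4 cm)² = 102.1 cm^2
v = Q_pump / A_rod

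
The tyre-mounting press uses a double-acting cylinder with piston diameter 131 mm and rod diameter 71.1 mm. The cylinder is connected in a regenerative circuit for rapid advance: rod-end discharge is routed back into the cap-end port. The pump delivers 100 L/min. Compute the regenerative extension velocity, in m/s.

In regeneration the rod-end outflow joins the pump flow into the cap end, so the net volume the pump must supply per unit advance equals the rod cross-section area.
Rod cross-section A_rod = π/4 × (71.1 mm)² = 3970 mm^2
v = Q_pump / A_rod

v ≈ 0.420 m/s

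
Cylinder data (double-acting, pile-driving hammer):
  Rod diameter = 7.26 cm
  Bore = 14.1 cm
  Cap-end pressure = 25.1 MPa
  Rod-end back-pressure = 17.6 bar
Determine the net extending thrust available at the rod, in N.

Cap-side area A_cap = π/4 × (14.1 cm)² = 156.1 cm^2
Rod-side annular area A_ann = π/4 × (14.1² − 7.26²) = 114.7 cm^2
Net thrust = P_cap·A_cap − P_rod·A_ann = 3.919e5 N − 20200 N

F ≈ 3.72e5 N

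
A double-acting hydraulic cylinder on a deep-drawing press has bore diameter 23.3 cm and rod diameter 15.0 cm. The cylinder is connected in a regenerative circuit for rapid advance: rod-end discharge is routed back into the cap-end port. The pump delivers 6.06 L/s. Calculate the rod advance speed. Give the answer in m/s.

In regeneration the rod-end outflow joins the pump flow into the cap end, so the net volume the pump must supply per unit advance equals the rod cross-section area.
Rod cross-section A_rod = π/4 × (15.0 cm)² = 176.7 cm^2
v = Q_pump / A_rod

v ≈ 0.343 m/s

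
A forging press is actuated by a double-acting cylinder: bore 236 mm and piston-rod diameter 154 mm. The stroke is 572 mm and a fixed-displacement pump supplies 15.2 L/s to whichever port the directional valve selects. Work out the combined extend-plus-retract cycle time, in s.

Cap-side area A_cap = π/4 × (236 mm)² = 43740 mm^2
Rod-side annular area A_ann = π/4 × (236² − 154²) = 25120 mm^2
t_ext = A_cap·L/Q = 1.646 s
t_ret = A_ann·L/Q = 0.9452 s
t_cycle = t_ext + t_ret

t ≈ 2.59 s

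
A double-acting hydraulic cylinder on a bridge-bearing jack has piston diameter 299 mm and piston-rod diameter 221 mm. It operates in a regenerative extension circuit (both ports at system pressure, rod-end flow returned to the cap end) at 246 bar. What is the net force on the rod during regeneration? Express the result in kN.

F ≈ 944 kN

With equal pressure on both faces, forces on the annular region cancel; the net push is pressure × rod cross-section.
Rod cross-section A_rod = π/4 × (221 mm)² = 38360 mm^2
F = P × A_rod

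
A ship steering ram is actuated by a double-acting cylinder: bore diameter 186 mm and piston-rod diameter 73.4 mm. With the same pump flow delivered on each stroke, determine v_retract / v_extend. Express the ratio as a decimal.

v_ret/v_ext ≈ 1.18

Cap-side area A_cap = π/4 × (186 mm)² = 27170 mm^2
Rod-side annular area A_ann = π/4 × (186² − 73.4²) = 22940 mm^2
For equal Q, v ∝ 1/A, so v_ret/v_ext = A_cap/A_ann.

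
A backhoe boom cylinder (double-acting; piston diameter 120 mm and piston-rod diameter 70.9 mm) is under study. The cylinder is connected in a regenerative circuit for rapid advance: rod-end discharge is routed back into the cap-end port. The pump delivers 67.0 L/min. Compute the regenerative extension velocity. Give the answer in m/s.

v ≈ 0.283 m/s

In regeneration the rod-end outflow joins the pump flow into the cap end, so the net volume the pump must supply per unit advance equals the rod cross-section area.
Rod cross-section A_rod = π/4 × (70.9 mm)² = 3948 mm^2
v = Q_pump / A_rod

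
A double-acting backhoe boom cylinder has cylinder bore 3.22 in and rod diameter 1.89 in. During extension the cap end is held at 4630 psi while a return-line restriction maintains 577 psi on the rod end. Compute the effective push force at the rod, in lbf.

Cap-side area A_cap = π/4 × (3.22 in)² = 8.143 in^2
Rod-side annular area A_ann = π/4 × (3.22² − 1.89²) = 5.338 in^2
Net thrust = P_cap·A_cap − P_rod·A_ann = 37700 lbf − 3080 lbf

F ≈ 34600 lbf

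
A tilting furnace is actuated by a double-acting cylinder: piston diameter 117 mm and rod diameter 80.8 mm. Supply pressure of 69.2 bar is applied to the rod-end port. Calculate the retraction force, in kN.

F ≈ 38.9 kN

Rod-side annular area A_ann = π/4 × (117² − 80.8²) = 5624 mm^2
On retraction the pressure acts on the annular area (bore minus rod).
F = P × A_ann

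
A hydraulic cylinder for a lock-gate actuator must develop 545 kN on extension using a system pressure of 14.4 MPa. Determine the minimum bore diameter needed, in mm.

Extension force acts on the full piston face: F = P × (π/4)D².
D = √(4F / (πP)) = √(4 × 545 kN / (π × 14.4 MPa))

D ≈ 220 mm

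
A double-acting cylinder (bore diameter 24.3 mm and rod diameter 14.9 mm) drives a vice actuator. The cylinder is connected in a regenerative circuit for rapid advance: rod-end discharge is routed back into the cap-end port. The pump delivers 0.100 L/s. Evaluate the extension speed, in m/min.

In regeneration the rod-end outflow joins the pump flow into the cap end, so the net volume the pump must supply per unit advance equals the rod cross-section area.
Rod cross-section A_rod = π/4 × (14.9 mm)² = 174.4 mm^2
v = Q_pump / A_rod

v ≈ 34.4 m/min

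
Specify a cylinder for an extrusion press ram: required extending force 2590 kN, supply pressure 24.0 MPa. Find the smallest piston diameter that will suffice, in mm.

Extension force acts on the full piston face: F = P × (π/4)D².
D = √(4F / (πP)) = √(4 × 2590 kN / (π × 24.0 MPa))

D ≈ 371 mm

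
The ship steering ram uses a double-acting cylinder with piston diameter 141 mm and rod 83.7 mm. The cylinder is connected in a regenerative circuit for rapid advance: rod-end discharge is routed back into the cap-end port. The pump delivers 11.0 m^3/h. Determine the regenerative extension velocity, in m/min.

In regeneration the rod-end outflow joins the pump flow into the cap end, so the net volume the pump must supply per unit advance equals the rod cross-section area.
Rod cross-section A_rod = π/4 × (83.7 mm)² = 5502 mm^2
v = Q_pump / A_rod

v ≈ 33.3 m/min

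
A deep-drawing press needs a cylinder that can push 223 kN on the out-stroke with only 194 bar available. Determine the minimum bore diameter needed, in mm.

D ≈ 121 mm

Extension force acts on the full piston face: F = P × (π/4)D².
D = √(4F / (πP)) = √(4 × 223 kN / (π × 194 bar))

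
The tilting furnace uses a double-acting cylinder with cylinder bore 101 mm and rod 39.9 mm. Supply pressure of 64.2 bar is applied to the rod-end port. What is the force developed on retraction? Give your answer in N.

Rod-side annular area A_ann = π/4 × (101² − 39.9²) = 6761 mm^2
On retraction the pressure acts on the annular area (bore minus rod).
F = P × A_ann

F ≈ 43400 N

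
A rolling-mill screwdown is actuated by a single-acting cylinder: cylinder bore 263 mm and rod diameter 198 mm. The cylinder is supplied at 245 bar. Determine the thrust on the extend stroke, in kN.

F ≈ 1330 kN

Cap-side area A_cap = π/4 × (263 mm)² = 54330 mm^2
F = P × A_cap = 245 bar × A_cap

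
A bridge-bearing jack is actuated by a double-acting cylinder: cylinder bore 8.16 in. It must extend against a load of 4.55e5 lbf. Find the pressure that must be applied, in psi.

P ≈ 8700 psi

Cap-side area A_cap = π/4 × (8.16 in)² = 52.30 in^2
P = F / A = 4.55e5 lbf / A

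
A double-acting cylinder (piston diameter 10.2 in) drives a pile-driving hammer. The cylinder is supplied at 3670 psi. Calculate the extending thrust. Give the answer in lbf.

F ≈ 3.00e5 lbf

Cap-side area A_cap = π/4 × (10.2 in)² = 81.71 in^2
F = P × A_cap = 3670 psi × A_cap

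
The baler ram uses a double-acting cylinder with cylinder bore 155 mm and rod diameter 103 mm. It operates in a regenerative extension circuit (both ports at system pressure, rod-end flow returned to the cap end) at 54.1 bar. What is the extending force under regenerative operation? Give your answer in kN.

With equal pressure on both faces, forces on the annular region cancel; the net push is pressure × rod cross-section.
Rod cross-section A_rod = π/4 × (103 mm)² = 8332 mm^2
F = P × A_rod

F ≈ 45.1 kN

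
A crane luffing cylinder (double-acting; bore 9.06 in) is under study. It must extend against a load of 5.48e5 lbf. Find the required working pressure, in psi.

P ≈ 8500 psi

Cap-side area A_cap = π/4 × (9.06 in)² = 64.47 in^2
P = F / A = 5.48e5 lbf / A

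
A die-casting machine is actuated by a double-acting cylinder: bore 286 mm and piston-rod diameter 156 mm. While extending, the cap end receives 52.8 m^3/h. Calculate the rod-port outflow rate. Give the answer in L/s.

Q_out ≈ 10.3 L/s

Cap-side area A_cap = π/4 × (286 mm)² = 64240 mm^2
Rod-side annular area A_ann = π/4 × (286² − 156²) = 45130 mm^2
Piston speed v = Q_in/A_cap; rod-end outflow Q_out = v × A_ann = Q_in × A_ann/A_cap.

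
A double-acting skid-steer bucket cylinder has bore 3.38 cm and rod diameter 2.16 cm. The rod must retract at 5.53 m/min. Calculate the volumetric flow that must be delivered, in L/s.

Q ≈ 0.0489 L/s

Rod-side annular area A_ann = π/4 × (3.38² − 2.16²) = 5.308 cm^2
Q = A × v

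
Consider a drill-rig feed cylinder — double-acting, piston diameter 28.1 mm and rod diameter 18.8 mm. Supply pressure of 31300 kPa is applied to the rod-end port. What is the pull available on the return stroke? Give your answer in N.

Rod-side annular area A_ann = π/4 × (28.1² − 18.8²) = 342.6 mm^2
On retraction the pressure acts on the annular area (bore minus rod).
F = P × A_ann

F ≈ 10700 N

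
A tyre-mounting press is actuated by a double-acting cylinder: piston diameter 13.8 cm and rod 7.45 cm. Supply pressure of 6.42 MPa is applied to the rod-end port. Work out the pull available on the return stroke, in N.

Rod-side annular area A_ann = π/4 × (13.8² − 7.45²) = 106.0 cm^2
On retraction the pressure acts on the annular area (bore minus rod).
F = P × A_ann

F ≈ 68000 N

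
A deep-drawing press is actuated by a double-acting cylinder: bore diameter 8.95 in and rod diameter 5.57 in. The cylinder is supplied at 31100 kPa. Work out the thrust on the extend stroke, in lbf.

Cap-side area A_cap = π/4 × (8.95 in)² = 62.91 in^2
F = P × A_cap = 31100 kPa × A_cap

F ≈ 2.84e5 lbf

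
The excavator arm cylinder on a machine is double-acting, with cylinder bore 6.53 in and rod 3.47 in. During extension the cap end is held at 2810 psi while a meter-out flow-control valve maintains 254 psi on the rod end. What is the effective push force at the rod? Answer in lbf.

Cap-side area A_cap = π/4 × (6.53 in)² = 33.49 in^2
Rod-side annular area A_ann = π/4 × (6.53² − 3.47²) = 24.03 in^2
Net thrust = P_cap·A_cap − P_rod·A_ann = 94110 lbf − 6104 lbf

F ≈ 88000 lbf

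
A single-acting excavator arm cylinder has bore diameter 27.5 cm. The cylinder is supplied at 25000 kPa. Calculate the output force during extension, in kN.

Cap-side area A_cap = π/4 × (27.5 cm)² = 594.0 cm^2
F = P × A_cap = 25000 kPa × A_cap

F ≈ 1480 kN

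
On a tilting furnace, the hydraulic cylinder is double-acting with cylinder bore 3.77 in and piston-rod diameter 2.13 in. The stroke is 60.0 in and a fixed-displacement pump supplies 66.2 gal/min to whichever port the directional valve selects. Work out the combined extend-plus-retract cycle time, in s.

t ≈ 4.42 s

Cap-side area A_cap = π/4 × (3.77 in)² = 11.16 in^2
Rod-side annular area A_ann = π/4 × (3.77² − 2.13²) = 7.600 in^2
t_ext = A_cap·L/Q = 2.628 s
t_ret = A_ann·L/Q = 1.789 s
t_cycle = t_ext + t_ret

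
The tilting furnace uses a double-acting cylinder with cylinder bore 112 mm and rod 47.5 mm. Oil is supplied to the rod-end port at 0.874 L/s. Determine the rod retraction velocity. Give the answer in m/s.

Rod-side annular area A_ann = π/4 × (112² − 47.5²) = 8080 mm^2
Flow into the rod-end port fills the annular volume.
v = Q / A

v ≈ 0.108 m/s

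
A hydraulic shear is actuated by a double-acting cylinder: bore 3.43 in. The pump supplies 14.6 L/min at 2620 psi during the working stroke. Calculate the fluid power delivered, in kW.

W ≈ 4.40 kW

Hydraulic power = P × Q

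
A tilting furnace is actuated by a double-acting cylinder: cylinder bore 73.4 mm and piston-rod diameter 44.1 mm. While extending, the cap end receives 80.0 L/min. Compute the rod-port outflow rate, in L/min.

Q_out ≈ 51.1 L/min

Cap-side area A_cap = π/4 × (73.4 mm)² = 4231 mm^2
Rod-side annular area A_ann = π/4 × (73.4² − 44.1²) = 2704 mm^2
Piston speed v = Q_in/A_cap; rod-end outflow Q_out = v × A_ann = Q_in × A_ann/A_cap.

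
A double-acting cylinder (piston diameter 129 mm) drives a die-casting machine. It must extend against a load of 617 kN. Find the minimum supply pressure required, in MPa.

P ≈ 47.2 MPa

Cap-side area A_cap = π/4 × (129 mm)² = 13070 mm^2
P = F / A = 617 kN / A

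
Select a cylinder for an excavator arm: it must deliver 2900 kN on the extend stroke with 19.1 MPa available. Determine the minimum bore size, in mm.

D ≈ 440 mm

Extension force acts on the full piston face: F = P × (π/4)D².
D = √(4F / (πP)) = √(4 × 2900 kN / (π × 19.1 MPa))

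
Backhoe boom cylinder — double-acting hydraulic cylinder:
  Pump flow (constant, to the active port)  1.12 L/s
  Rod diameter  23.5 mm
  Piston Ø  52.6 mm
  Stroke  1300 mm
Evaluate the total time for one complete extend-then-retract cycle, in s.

Cap-side area A_cap = π/4 × (52.6 mm)² = 2173 mm^2
Rod-side annular area A_ann = π/4 × (52.6² − 23.5²) = 1739 mm^2
t_ext = A_cap·L/Q = 2.522 s
t_ret = A_ann·L/Q = 2.019 s
t_cycle = t_ext + t_ret

t ≈ 4.54 s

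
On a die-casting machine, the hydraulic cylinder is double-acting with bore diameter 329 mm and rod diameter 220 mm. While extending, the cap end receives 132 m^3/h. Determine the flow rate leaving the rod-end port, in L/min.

Q_out ≈ 1220 L/min

Cap-side area A_cap = π/4 × (329 mm)² = 85010 mm^2
Rod-side annular area A_ann = π/4 × (329² − 220²) = 47000 mm^2
Piston speed v = Q_in/A_cap; rod-end outflow Q_out = v × A_ann = Q_in × A_ann/A_cap.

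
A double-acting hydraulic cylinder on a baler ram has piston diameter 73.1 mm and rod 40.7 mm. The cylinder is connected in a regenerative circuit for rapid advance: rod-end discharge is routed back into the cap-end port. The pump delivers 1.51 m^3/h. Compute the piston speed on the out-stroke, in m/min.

v ≈ 19.3 m/min

In regeneration the rod-end outflow joins the pump flow into the cap end, so the net volume the pump must supply per unit advance equals the rod cross-section area.
Rod cross-section A_rod = π/4 × (40.7 mm)² = 1301 mm^2
v = Q_pump / A_rod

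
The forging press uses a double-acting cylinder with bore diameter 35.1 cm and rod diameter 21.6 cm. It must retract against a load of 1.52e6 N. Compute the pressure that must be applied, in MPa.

Rod-side annular area A_ann = π/4 × (35.1² − 21.6²) = 601.2 cm^2
Retraction: pressure acts on the annular area.
P = F / A = 1.52e6 N / A

P ≈ 25.3 MPa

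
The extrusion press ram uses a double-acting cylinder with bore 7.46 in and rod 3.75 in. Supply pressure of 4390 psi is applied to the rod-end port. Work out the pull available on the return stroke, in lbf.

Rod-side annular area A_ann = π/4 × (7.46² − 3.75²) = 32.66 in^2
On retraction the pressure acts on the annular area (bore minus rod).
F = P × A_ann

F ≈ 1.43e5 lbf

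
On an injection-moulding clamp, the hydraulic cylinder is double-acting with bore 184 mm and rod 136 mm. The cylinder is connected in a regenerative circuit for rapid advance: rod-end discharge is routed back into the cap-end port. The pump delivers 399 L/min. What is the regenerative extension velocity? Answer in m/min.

In regeneration the rod-end outflow joins the pump flow into the cap end, so the net volume the pump must supply per unit advance equals the rod cross-section area.
Rod cross-section A_rod = π/4 × (136 mm)² = 14530 mm^2
v = Q_pump / A_rod

v ≈ 27.5 m/min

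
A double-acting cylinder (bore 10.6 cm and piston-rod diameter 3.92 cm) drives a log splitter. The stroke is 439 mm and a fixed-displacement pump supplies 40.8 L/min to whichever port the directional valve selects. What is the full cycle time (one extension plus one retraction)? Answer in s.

Cap-side area A_cap = π/4 × (10.6 cm)² = 88.25 cm^2
Rod-side annular area A_ann = π/4 × (10.6² − 3.92²) = 76.18 cm^2
t_ext = A_cap·L/Q = 5.697 s
t_ret = A_ann·L/Q = 4.918 s
t_cycle = t_ext + t_ret

t ≈ 10.6 s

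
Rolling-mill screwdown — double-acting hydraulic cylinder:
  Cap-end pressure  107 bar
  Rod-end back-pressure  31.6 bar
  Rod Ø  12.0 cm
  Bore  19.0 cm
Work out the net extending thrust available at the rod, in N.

Cap-side area A_cap = π/4 × (19.0 cm)² = 283.5 cm^2
Rod-side annular area A_ann = π/4 × (19.0² − 12.0²) = 170.4 cm^2
Net thrust = P_cap·A_cap − P_rod·A_ann = 3.034e5 N − 53860 N

F ≈ 2.50e5 N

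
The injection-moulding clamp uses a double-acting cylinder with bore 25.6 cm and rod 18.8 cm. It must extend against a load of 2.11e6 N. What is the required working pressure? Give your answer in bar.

P ≈ 410 bar

Cap-side area A_cap = π/4 × (25.6 cm)² = 514.7 cm^2
P = F / A = 2.11e6 N / A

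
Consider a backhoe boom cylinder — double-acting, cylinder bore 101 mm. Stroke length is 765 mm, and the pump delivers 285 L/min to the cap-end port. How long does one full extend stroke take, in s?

t ≈ 1.29 s

Cap-side area A_cap = π/4 × (101 mm)² = 8012 mm^2
Swept volume V = A × L; t = V / Q = A·L / Q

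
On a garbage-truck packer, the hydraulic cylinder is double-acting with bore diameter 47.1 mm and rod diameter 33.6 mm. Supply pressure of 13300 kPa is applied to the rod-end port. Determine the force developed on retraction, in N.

Rod-side annular area A_ann = π/4 × (47.1² − 33.6²) = 855.7 mm^2
On retraction the pressure acts on the annular area (bore minus rod).
F = P × A_ann

F ≈ 11400 N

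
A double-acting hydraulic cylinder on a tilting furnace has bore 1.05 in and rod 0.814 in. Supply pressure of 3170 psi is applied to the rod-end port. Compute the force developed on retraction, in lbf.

F ≈ 1100 lbf

Rod-side annular area A_ann = π/4 × (1.05² − 0.814²) = 0.3455 in^2
On retraction the pressure acts on the annular area (bore minus rod).
F = P × A_ann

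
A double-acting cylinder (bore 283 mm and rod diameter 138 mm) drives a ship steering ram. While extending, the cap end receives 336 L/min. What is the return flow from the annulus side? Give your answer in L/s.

Cap-side area A_cap = π/4 × (283 mm)² = 62900 mm^2
Rod-side annular area A_ann = π/4 × (283² − 138²) = 47940 mm^2
Piston speed v = Q_in/A_cap; rod-end outflow Q_out = v × A_ann = Q_in × A_ann/A_cap.

Q_out ≈ 4.27 L/s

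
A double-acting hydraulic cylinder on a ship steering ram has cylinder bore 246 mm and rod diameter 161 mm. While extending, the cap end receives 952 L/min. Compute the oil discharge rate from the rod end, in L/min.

Q_out ≈ 544 L/min

Cap-side area A_cap = π/4 × (246 mm)² = 47530 mm^2
Rod-side annular area A_ann = π/4 × (246² − 161²) = 27170 mm^2
Piston speed v = Q_in/A_cap; rod-end outflow Q_out = v × A_ann = Q_in × A_ann/A_cap.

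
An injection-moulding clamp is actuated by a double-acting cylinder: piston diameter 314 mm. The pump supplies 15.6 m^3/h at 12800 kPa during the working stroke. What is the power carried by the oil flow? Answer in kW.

Hydraulic power = P × Q

W ≈ 55.5 kW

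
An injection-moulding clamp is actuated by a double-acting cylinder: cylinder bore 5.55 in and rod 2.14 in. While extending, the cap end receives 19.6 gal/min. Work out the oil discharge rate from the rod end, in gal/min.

Cap-side area A_cap = π/4 × (5.55 in)² = 24.19 in^2
Rod-side annular area A_ann = π/4 × (5.55² − 2.14²) = 20.60 in^2
Piston speed v = Q_in/A_cap; rod-end outflow Q_out = v × A_ann = Q_in × A_ann/A_cap.

Q_out ≈ 16.7 gal/min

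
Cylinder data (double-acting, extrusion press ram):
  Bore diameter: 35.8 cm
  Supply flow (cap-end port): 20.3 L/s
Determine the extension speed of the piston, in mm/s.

Cap-side area A_cap = π/4 × (35.8 cm)² = 1007 cm^2
v = Q / A

v ≈ 202 mm/s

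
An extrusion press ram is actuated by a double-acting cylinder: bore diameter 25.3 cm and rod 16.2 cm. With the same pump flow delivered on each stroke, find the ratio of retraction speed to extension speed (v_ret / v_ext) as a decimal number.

Cap-side area A_cap = π/4 × (25.3 cm)² = 502.7 cm^2
Rod-side annular area A_ann = π/4 × (25.3² − 16.2²) = 296.6 cm^2
For equal Q, v ∝ 1/A, so v_ret/v_ext = A_cap/A_ann.

v_ret/v_ext ≈ 1.69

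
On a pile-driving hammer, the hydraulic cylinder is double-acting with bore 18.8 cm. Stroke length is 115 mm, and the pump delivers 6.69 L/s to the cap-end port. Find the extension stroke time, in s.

t ≈ 0.477 s

Cap-side area A_cap = π/4 × (18.8 cm)² = 277.6 cm^2
Swept volume V = A × L; t = V / Q = A·L / Q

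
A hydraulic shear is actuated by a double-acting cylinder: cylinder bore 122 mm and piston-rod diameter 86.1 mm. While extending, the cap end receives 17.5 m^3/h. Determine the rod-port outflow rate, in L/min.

Cap-side area A_cap = π/4 × (122 mm)² = 11690 mm^2
Rod-side annular area A_ann = π/4 × (122² − 86.1²) = 5868 mm^2
Piston speed v = Q_in/A_cap; rod-end outflow Q_out = v × A_ann = Q_in × A_ann/A_cap.

Q_out ≈ 146 L/min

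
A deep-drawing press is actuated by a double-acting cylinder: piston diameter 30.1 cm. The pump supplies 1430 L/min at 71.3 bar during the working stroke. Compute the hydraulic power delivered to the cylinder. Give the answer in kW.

W ≈ 170 kW

Hydraulic power = P × Q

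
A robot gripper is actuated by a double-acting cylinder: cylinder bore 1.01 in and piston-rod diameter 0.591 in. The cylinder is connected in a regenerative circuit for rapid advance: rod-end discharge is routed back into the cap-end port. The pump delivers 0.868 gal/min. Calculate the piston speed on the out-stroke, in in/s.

v ≈ 12.2 in/s

In regeneration the rod-end outflow joins the pump flow into the cap end, so the net volume the pump must supply per unit advance equals the rod cross-section area.
Rod cross-section A_rod = π/4 × (0.591 in)² = 0.2743 in^2
v = Q_pump / A_rod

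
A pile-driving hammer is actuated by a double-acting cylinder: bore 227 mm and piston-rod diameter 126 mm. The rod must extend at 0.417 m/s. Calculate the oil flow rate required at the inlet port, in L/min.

Q ≈ 1010 L/min

Cap-side area A_cap = π/4 × (227 mm)² = 40470 mm^2
Q = A × v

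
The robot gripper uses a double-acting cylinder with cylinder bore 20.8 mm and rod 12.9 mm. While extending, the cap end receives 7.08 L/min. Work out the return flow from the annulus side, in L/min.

Cap-side area A_cap = π/4 × (20.8 mm)² = 339.8 mm^2
Rod-side annular area A_ann = π/4 × (20.8² − 12.9²) = 209.1 mm^2
Piston speed v = Q_in/A_cap; rod-end outflow Q_out = v × A_ann = Q_in × A_ann/A_cap.

Q_out ≈ 4.36 L/min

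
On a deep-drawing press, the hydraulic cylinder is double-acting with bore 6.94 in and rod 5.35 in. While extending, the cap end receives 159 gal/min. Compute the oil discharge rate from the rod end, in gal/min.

Q_out ≈ 64.5 gal/min

Cap-side area A_cap = π/4 × (6.94 in)² = 37.83 in^2
Rod-side annular area A_ann = π/4 × (6.94² − 5.35²) = 15.35 in^2
Piston speed v = Q_in/A_cap; rod-end outflow Q_out = v × A_ann = Q_in × A_ann/A_cap.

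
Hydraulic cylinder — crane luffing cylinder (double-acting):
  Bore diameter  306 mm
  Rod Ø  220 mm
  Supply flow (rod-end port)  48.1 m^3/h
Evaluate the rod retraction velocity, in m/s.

Rod-side annular area A_ann = π/4 × (306² − 220²) = 35530 mm^2
Flow into the rod-end port fills the annular volume.
v = Q / A

v ≈ 0.376 m/s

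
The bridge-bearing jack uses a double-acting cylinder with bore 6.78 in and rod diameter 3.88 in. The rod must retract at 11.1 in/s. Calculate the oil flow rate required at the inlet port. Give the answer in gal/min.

Rod-side annular area A_ann = π/4 × (6.78² − 3.88²) = 24.28 in^2
Q = A × v

Q ≈ 70.0 gal/min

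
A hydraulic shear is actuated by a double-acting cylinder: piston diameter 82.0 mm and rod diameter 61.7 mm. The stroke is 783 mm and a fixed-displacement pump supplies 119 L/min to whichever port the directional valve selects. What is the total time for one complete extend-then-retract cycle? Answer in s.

t ≈ 2.99 s

Cap-side area A_cap = π/4 × (82.0 mm)² = 5281 mm^2
Rod-side annular area A_ann = π/4 × (82.0² − 61.7²) = 2291 mm^2
t_ext = A_cap·L/Q = 2.085 s
t_ret = A_ann·L/Q = 0.9045 s
t_cycle = t_ext + t_ret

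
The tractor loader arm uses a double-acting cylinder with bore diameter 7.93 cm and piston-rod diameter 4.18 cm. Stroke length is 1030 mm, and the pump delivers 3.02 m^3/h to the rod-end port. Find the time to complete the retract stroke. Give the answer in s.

Rod-side annular area A_ann = π/4 × (7.93² − 4.18²) = 35.67 cm^2
Swept volume V = A × L; t = V / Q = A·L / Q

t ≈ 4.38 s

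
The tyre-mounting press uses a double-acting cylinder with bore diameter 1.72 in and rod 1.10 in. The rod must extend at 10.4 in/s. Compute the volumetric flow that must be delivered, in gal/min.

Cap-side area A_cap = π/4 × (1.72 in)² = 2.324 in^2
Q = A × v

Q ≈ 6.28 gal/min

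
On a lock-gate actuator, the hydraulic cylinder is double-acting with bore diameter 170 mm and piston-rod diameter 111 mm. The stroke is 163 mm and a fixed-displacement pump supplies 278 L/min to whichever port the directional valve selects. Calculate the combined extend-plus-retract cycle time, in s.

Cap-side area A_cap = π/4 × (170 mm)² = 22700 mm^2
Rod-side annular area A_ann = π/4 × (170² − 111²) = 13020 mm^2
t_ext = A_cap·L/Q = 0.7985 s
t_ret = A_ann·L/Q = 0.4581 s
t_cycle = t_ext + t_ret

t ≈ 1.26 s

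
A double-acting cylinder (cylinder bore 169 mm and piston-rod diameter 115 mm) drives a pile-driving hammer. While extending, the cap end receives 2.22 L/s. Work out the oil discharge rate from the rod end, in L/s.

Cap-side area A_cap = π/4 × (169 mm)² = 22430 mm^2
Rod-side annular area A_ann = π/4 × (169² − 115²) = 12040 mm^2
Piston speed v = Q_in/A_cap; rod-end outflow Q_out = v × A_ann = Q_in × A_ann/A_cap.

Q_out ≈ 1.19 L/s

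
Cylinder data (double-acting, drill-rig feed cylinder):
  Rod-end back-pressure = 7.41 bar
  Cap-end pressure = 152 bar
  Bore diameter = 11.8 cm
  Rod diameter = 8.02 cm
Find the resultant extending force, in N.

Cap-side area A_cap = π/4 × (11.8 cm)² = 109.4 cm^2
Rod-side annular area A_ann = π/4 × (11.8² − 8.02²) = 58.84 cm^2
Net thrust = P_cap·A_cap − P_rod·A_ann = 1.662e5 N − 4360 N

F ≈ 1.62e5 N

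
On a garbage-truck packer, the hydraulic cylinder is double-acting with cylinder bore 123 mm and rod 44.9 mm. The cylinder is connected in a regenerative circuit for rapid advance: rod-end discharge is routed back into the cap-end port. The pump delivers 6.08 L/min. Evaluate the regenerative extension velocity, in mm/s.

v ≈ 64.0 mm/s

In regeneration the rod-end outflow joins the pump flow into the cap end, so the net volume the pump must supply per unit advance equals the rod cross-section area.
Rod cross-section A_rod = π/4 × (44.9 mm)² = 1583 mm^2
v = Q_pump / A_rod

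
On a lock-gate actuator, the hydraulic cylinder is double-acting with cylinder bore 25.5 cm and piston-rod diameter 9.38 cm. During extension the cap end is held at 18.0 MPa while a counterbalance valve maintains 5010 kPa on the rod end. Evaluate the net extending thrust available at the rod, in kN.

Cap-side area A_cap = π/4 × (25.5 cm)² = 510.7 cm^2
Rod-side annular area A_ann = π/4 × (25.5² − 9.38²) = 441.6 cm^2
Net thrust = P_cap·A_cap − P_rod·A_ann = 919.3 kN − 221.2 kN

F ≈ 698 kN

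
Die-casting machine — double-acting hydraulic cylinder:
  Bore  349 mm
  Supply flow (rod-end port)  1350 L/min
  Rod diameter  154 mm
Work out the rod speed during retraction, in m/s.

v ≈ 0.292 m/s

Rod-side annular area A_ann = π/4 × (349² − 154²) = 77040 mm^2
Flow into the rod-end port fills the annular volume.
v = Q / A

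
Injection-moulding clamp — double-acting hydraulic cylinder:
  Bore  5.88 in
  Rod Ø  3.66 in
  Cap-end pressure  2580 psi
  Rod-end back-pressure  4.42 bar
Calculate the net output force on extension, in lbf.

Cap-side area A_cap = π/4 × (5.88 in)² = 27.15 in^2
Rod-side annular area A_ann = π/4 × (5.88² − 3.66²) = 16.63 in^2
Net thrust = P_cap·A_cap − P_rod·A_ann = 70060 lbf − 1066 lbf

F ≈ 69000 lbf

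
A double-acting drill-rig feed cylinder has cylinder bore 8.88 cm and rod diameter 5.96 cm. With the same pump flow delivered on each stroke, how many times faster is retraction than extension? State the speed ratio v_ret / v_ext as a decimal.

v_ret/v_ext ≈ 1.82

Cap-side area A_cap = π/4 × (8.88 cm)² = 61.93 cm^2
Rod-side annular area A_ann = π/4 × (8.88² − 5.96²) = 34.03 cm^2
For equal Q, v ∝ 1/A, so v_ret/v_ext = A_cap/A_ann.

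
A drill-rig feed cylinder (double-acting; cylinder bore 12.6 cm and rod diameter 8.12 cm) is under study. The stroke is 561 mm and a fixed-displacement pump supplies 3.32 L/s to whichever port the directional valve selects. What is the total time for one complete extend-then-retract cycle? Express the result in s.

Cap-side area A_cap = π/4 × (12.6 cm)² = 124.7 cm^2
Rod-side annular area A_ann = π/4 × (12.6² − 8.12²) = 72.91 cm^2
t_ext = A_cap·L/Q = 2.107 s
t_ret = A_ann·L/Q = 1.232 s
t_cycle = t_ext + t_ret

t ≈ 3.34 s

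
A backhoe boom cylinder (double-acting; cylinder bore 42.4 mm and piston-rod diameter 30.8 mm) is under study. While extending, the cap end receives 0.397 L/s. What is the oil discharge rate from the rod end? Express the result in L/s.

Cap-side area A_cap = π/4 × (42.4 mm)² = 1412 mm^2
Rod-side annular area A_ann = π/4 × (42.4² − 30.8²) = 666.9 mm^2
Piston speed v = Q_in/A_cap; rod-end outflow Q_out = v × A_ann = Q_in × A_ann/A_cap.

Q_out ≈ 0.188 L/s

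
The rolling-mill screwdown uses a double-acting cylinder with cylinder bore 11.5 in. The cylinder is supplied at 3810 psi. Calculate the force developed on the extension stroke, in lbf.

F ≈ 3.96e5 lbf

Cap-side area A_cap = π/4 × (11.5 in)² = 103.9 in^2
F = P × A_cap = 3810 psi × A_cap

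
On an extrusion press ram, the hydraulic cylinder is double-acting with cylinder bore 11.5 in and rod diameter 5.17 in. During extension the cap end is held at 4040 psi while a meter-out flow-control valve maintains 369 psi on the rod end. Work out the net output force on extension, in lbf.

Cap-side area A_cap = π/4 × (11.5 in)² = 103.9 in^2
Rod-side annular area A_ann = π/4 × (11.5² − 5.17²) = 82.88 in^2
Net thrust = P_cap·A_cap − P_rod·A_ann = 4.196e5 lbf − 30580 lbf

F ≈ 3.89e5 lbf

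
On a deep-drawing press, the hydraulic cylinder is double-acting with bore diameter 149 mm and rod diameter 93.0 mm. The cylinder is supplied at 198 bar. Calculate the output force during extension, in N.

F ≈ 3.45e5 N

Cap-side area A_cap = π/4 × (149 mm)² = 17440 mm^2
F = P × A_cap = 198 bar × A_cap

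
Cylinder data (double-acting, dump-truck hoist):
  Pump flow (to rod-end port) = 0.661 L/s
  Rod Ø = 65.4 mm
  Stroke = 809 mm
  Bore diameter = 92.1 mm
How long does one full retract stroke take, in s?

t ≈ 4.04 s

Rod-side annular area A_ann = π/4 × (92.1² − 65.4²) = 3303 mm^2
Swept volume V = A × L; t = V / Q = A·L / Q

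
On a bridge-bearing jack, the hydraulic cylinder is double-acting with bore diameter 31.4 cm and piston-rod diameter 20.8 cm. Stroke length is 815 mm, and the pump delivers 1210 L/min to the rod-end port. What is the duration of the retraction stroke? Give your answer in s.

Rod-side annular area A_ann = π/4 × (31.4² − 20.8²) = 434.6 cm^2
Swept volume V = A × L; t = V / Q = A·L / Q

t ≈ 1.76 s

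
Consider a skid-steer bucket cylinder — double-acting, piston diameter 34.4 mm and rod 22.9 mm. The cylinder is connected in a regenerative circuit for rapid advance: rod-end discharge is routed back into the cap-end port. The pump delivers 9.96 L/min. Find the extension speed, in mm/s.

v ≈ 403 mm/s

In regeneration the rod-end outflow joins the pump flow into the cap end, so the net volume the pump must supply per unit advance equals the rod cross-section area.
Rod cross-section A_rod = π/4 × (22.9 mm)² = 411.9 mm^2
v = Q_pump / A_rod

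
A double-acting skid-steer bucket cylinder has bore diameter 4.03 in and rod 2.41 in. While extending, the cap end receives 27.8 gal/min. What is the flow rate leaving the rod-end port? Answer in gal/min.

Cap-side area A_cap = π/4 × (4.03 in)² = 12.76 in^2
Rod-side annular area A_ann = π/4 × (4.03² − 2.41²) = 8.194 in^2
Piston speed v = Q_in/A_cap; rod-end outflow Q_out = v × A_ann = Q_in × A_ann/A_cap.

Q_out ≈ 17.9 gal/min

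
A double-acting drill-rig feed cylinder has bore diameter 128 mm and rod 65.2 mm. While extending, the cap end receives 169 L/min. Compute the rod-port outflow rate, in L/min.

Cap-side area A_cap = π/4 × (128 mm)² = 12870 mm^2
Rod-side annular area A_ann = π/4 × (128² − 65.2²) = 9529 mm^2
Piston speed v = Q_in/A_cap; rod-end outflow Q_out = v × A_ann = Q_in × A_ann/A_cap.

Q_out ≈ 125 L/min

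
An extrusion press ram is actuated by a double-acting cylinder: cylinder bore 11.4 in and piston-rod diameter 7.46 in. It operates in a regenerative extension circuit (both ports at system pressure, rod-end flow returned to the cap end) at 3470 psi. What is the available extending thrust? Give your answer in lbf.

F ≈ 1.52e5 lbf

With equal pressure on both faces, forces on the annular region cancel; the net push is pressure × rod cross-section.
Rod cross-section A_rod = π/4 × (7.46 in)² = 43.71 in^2
F = P × A_rod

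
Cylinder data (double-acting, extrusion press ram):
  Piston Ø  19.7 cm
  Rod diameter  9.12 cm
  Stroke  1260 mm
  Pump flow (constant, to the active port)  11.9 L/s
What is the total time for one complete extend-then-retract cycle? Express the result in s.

Cap-side area A_cap = π/4 × (19.7 cm)² = 304.8 cm^2
Rod-side annular area A_ann = π/4 × (19.7² − 9.12²) = 239.5 cm^2
t_ext = A_cap·L/Q = 3.227 s
t_ret = A_ann·L/Q = 2.536 s
t_cycle = t_ext + t_ret

t ≈ 5.76 s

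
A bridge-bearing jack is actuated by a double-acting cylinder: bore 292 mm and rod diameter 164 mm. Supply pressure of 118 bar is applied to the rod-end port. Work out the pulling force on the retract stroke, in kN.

Rod-side annular area A_ann = π/4 × (292² − 164²) = 45840 mm^2
On retraction the pressure acts on the annular area (bore minus rod).
F = P × A_ann

F ≈ 541 kN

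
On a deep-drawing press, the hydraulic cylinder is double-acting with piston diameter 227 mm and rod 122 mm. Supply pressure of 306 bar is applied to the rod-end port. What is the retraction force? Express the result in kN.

Rod-side annular area A_ann = π/4 × (227² − 122²) = 28780 mm^2
On retraction the pressure acts on the annular area (bore minus rod).
F = P × A_ann

F ≈ 881 kN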